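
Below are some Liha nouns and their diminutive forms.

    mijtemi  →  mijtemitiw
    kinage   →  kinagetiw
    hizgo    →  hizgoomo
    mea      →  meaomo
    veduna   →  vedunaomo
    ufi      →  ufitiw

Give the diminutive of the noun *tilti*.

tiltitiw

Looking at the last vowel of each stem: -tiw when the last vowel of the stem is a front vowel (*mijtemi*, *kinage*, *ufi*); -omo when the last vowel of the stem is a back vowel (*hizgo*, *mea*, *veduna*).
*tilti*: last vowel = /i/, a front vowel → -tiw → *tiltitiw*.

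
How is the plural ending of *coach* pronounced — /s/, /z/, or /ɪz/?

The stem *coach* ends in a sibilant (/s, z, ʃ, ʒ, tʃ, dʒ/).
The plural suffix surfaces as /ɪz/ after sibilants, /s/ after other voiceless consonants, and /z/ after other voiced sounds.
So the plural -s on *coach* is pronounced /ɪz/.

/ɪz/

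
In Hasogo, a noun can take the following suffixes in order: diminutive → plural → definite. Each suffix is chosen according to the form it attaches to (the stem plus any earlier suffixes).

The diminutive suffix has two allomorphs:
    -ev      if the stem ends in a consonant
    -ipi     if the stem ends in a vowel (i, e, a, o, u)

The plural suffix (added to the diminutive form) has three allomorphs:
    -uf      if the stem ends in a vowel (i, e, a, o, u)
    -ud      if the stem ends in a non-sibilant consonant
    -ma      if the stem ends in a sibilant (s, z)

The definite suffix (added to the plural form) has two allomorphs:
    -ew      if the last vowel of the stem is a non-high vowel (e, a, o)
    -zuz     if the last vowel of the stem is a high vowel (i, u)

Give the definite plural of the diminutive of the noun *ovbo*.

*ovbo*: final sound = /o/, a vowel → -ipi → *ovboipi*.
The diminutive form *ovboipi*: final sound = /i/, a vowel → -uf → *ovboipiuf*.
The plural form *ovboipiuf*: last vowel = /u/, a high vowel → -zuz → *ovboipiufzuz*.

ovboipiufzuz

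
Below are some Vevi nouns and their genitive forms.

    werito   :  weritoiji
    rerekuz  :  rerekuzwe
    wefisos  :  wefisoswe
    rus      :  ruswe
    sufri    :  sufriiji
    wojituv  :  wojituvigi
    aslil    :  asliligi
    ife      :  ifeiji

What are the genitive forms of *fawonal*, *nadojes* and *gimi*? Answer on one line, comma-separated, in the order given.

fawonaligi, nadojeswe, gimiiji

The pattern is sibilance of the final sound: -we when the stem ends in a sibilant (*rerekuz*, *wefisos*, *rus*); -igi when the stem ends in a non-sibilant consonant (*wojituv*, *aslil*); -iji when the stem ends in a vowel (*werito*, *sufri*, *ife*).
Since the final sound of *fawonal* is /l/ (a non-sibilant consonant), it takes -igi, giving *fawonaligi*.
Since the final sound of *nadojes* is /s/ (a sibilant), it takes -we, giving *nadojeswe*.
*gimi* — final sound /i/ (a vowel) → -iji → *gimiiji*.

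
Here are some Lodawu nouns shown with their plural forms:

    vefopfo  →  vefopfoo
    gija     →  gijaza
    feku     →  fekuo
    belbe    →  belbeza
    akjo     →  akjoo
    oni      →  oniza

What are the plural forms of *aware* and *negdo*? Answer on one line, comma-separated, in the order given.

The alternation tracks the last vowel of the stem — -o when the last vowel of the stem is a rounded vowel (*vefopfo*, *feku*, *akjo*); -za when the last vowel of the stem is an unrounded vowel (*gija*, *belbe*, *oni*).
*aware*: last vowel = /e/, an unrounded vowel → -za → *awareza*.
*negdo*: last vowel = /o/, a rounded vowel → -o → *negdoo*.

awareza, negdoo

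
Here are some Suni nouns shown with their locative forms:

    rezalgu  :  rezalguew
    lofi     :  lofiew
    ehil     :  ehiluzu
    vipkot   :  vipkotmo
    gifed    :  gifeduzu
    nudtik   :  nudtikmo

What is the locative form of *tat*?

The pattern is voicing of the final sound: -mo when the stem ends in a voiceless consonant (*vipkot*, *nudtik*); -uzu when the stem ends in a voiced consonant (*ehil*, *gifed*); -ew when the stem ends in a vowel (*rezalgu*, *lofi*).
Since the final sound of *tat* is /t/ (a voiceless consonant), it takes -mo, giving *tatmo*.

tatmo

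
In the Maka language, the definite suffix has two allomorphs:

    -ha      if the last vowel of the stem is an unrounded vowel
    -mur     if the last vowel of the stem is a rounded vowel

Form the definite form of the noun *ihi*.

ihiha

*ihi* — last vowel /i/ (an unrounded vowel) → -ha → *ihiha*.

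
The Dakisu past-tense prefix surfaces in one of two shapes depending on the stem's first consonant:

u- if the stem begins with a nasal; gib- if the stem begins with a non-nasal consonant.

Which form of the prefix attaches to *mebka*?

u-

Since the first consonant of *mebka* is /m/ (a nasal), it takes u-.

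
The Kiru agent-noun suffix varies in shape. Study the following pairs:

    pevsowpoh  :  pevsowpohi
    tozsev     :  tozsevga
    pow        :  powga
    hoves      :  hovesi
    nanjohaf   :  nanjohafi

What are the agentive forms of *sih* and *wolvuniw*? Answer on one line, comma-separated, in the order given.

sihi, wolvuniwga

The pattern is voicing of the final consonant: -i when the stem ends in a voiceless consonant (*pevsowpoh*, *hoves*, *nanjohaf*); -ga when the stem ends in a voiced consonant (*tozsev*, *pow*).
The final consonant of *sih* is /h/, which is voiceless, so the suffix is -i, giving *sihi*.
The final consonant of *wolvuniw* is /w/, which is voiced, so the suffix is -ga, giving *wolvuniwga*.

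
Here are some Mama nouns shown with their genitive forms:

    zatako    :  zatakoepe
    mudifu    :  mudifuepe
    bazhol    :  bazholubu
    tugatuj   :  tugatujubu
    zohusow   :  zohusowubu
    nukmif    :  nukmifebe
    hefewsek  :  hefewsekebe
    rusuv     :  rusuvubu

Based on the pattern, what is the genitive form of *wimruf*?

The alternation tracks the final sound of the stem — -ebe when the stem ends in a voiceless consonant (*nukmif*, *hefewsek*); -ubu when the stem ends in a voiced consonant (*bazhol*, *tugatuj*, *zohusow*, *rusuv*); -epe when the stem ends in a vowel (*zatako*, *mudifu*).
Since the final sound of *wimruf* is /f/ (a voiceless consonant), it takes -ebe, giving *wimrufebe*.

wimrufebe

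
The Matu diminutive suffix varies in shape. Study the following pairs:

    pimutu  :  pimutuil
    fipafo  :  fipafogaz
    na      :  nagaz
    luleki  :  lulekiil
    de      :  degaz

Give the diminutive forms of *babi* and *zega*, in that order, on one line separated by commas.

babiil, zegagaz

The suffix is conditioned by the last vowel: -il when the last vowel of the stem is a high vowel (*pimutu*, *luleki*); -gaz when the last vowel of the stem is a non-high vowel (*fipafo*, *na*, *de*).
Since the last vowel of *babi* is /i/ (a high vowel), it takes -il, giving *babiil*.
*zega* — last vowel /a/ (a non-high vowel) → -gaz → *zegagaz*.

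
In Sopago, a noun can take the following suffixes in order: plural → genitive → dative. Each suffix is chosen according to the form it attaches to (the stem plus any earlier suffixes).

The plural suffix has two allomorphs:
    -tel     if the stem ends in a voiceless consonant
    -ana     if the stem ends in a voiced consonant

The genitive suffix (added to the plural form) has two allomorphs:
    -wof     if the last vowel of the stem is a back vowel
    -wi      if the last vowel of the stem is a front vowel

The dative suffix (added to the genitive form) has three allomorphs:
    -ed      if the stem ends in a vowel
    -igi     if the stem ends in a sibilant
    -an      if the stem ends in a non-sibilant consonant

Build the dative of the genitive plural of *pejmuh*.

*pejmuh*: final consonant = /h/, voiceless → -tel → *pejmuhtel*.
Since the last vowel of the plural form *pejmuhtel* is /e/ (a front vowel), it takes -wi, giving *pejmuhtelwi*.
The final sound of the genitive form *pejmuhtelwi* is /i/, which is a vowel, so the dative suffix is -ed, giving *pejmuhtelwied*.

pejmuhtelwied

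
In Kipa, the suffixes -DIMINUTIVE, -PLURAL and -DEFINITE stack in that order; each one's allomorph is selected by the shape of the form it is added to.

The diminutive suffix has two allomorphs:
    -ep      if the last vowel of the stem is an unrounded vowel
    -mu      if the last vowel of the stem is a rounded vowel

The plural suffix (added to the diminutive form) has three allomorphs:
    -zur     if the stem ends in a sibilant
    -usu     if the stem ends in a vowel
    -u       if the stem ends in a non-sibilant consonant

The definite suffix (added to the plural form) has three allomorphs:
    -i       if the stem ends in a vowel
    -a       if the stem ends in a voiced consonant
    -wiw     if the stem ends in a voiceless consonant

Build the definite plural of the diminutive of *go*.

gomuusui

*go*: last vowel = /o/, a rounded vowel → -mu → *gomu*.
The diminutive form *gomu*: final sound = /u/, a vowel → -usu → *gomuusu*.
Since the final sound of the plural form *gomuusu* is /u/ (a vowel), it takes -i, giving *gomuusui*.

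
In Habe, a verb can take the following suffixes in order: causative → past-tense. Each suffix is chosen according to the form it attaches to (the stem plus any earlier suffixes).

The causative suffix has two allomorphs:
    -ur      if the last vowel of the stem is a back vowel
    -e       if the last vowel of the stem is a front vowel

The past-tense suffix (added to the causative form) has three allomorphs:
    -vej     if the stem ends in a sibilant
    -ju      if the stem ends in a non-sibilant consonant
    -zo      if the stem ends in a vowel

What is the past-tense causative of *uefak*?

*uefak* — last vowel /a/ (a back vowel) → -ur → *uefakur*.
Since the final sound of the causative form *uefakur* is /r/ (a non-sibilant consonant), it takes -ju, giving *uefakurju*.

uefakurju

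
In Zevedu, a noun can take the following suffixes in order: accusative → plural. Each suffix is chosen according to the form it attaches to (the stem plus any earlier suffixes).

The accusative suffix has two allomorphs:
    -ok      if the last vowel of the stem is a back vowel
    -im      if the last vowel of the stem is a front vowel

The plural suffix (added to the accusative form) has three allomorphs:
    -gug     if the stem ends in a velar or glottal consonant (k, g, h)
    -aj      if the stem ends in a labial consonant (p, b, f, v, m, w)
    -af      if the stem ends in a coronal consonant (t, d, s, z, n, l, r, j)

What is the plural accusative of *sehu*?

sehuokgug

Since the last vowel of *sehu* is /u/ (a back vowel), it takes -ok, giving *sehuok*.
The accusative form *sehuok*: final consonant = /k/, velar/glottal → -gug → *sehuokgug*.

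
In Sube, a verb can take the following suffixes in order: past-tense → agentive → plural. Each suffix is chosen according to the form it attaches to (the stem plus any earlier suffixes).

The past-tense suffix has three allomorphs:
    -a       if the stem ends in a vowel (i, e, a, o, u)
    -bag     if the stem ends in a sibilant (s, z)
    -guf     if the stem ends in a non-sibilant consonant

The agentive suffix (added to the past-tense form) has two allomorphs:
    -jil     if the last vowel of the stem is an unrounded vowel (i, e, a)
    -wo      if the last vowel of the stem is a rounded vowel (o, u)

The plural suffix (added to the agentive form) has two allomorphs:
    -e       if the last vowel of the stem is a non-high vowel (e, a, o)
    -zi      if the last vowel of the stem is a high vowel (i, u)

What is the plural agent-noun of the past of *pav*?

Since the final sound of *pav* is /v/ (a non-sibilant consonant), it takes -guf, giving *pavguf*.
Since the last vowel of the past-tense form *pavguf* is /u/ (a rounded vowel), it takes -wo, giving *pavgufwo*.
The agentive form *pavgufwo*: last vowel = /o/, a non-high vowel → -e → *pavgufwoe*.

pavgufwoe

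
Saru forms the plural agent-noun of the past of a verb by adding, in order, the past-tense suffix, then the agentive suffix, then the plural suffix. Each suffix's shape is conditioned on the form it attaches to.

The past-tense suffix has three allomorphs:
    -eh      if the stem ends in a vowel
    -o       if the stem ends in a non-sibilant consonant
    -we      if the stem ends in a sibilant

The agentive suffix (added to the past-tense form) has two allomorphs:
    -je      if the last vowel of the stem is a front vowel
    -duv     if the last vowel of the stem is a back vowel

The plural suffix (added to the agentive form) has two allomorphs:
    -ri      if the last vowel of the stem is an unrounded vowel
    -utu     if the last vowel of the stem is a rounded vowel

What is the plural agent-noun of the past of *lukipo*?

lukipoehjeri

*lukipo*: final sound = /o/, a vowel → -eh → *lukipoeh*.
The past-tense form *lukipoeh*: last vowel = /e/, a front vowel → -je → *lukipoehje*.
The last vowel of the agentive form *lukipoehje* is /e/, which is an unrounded vowel, so the plural suffix is -ri, giving *lukipoehjeri*.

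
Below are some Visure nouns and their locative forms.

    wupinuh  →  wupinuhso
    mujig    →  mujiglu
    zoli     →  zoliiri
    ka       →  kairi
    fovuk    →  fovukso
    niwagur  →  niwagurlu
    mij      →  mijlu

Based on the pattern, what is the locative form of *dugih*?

Looking at the final sound of each stem: -so when the stem ends in a voiceless consonant (*wupinuh*, *fovuk*); -lu when the stem ends in a voiced consonant (*mujig*, *niwagur*, *mij*); -iri when the stem ends in a vowel (*zoli*, *ka*).
The final sound of *dugih* is /h/, which is a voiceless consonant, so the suffix is -so, giving *dugihso*.

dugihso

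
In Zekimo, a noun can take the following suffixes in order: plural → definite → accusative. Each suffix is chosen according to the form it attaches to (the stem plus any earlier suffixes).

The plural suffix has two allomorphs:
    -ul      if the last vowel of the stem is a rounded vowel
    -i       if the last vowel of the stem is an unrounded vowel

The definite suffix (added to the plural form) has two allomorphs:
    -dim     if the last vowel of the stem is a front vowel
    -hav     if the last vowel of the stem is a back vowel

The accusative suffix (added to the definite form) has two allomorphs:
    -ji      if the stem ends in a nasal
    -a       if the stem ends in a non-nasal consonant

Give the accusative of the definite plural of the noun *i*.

*i*: last vowel = /i/, an unrounded vowel → -i → *ii*.
The last vowel of the plural form *ii* is /i/, which is a front vowel, so the definite suffix is -dim, giving *iidim*.
The definite form *iidim*: final consonant = /m/, a nasal → -ji → *iidimji*.

iidimji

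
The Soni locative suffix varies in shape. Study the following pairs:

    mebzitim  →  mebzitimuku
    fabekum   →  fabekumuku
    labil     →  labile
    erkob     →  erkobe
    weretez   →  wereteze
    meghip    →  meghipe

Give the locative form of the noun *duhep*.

The pattern is nasality of the final consonant: -uku when the stem ends in a nasal (*mebzitim*, *fabekum*); -e when the stem ends in a non-nasal consonant (*labil*, *erkob*, *weretez*, *meghip*).
*duhep* — final consonant /p/ (non-nasal) → -e → *duhepe*.

duhepe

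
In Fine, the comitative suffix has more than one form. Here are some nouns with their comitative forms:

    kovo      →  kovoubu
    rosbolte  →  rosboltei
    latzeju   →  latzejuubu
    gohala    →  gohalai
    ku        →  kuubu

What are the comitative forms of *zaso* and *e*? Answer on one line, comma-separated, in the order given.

zasoubu, ei

The pattern is rounding harmony: -ubu when the last vowel of the stem is a rounded vowel (*kovo*, *latzeju*, *ku*); -i when the last vowel of the stem is an unrounded vowel (*rosbolte*, *gohala*).
Since the last vowel of *zaso* is /o/ (a rounded vowel), it takes -ubu, giving *zasoubu*.
*e*: last vowel = /e/, an unrounded vowel → -i → *ei*.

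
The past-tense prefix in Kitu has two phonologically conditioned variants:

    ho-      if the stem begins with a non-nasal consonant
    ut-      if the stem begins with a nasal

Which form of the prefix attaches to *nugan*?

The first consonant of *nugan* is /n/, which is a nasal, so the prefix is ut-.

ut-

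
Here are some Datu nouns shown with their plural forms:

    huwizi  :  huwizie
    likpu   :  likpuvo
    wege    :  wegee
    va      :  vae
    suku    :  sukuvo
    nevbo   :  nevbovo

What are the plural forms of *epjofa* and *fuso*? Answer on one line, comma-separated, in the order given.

epjofae, fusovo

The suffix is conditioned by the last vowel: -vo when the last vowel of the stem is a rounded vowel (*likpu*, *suku*, *nevbo*); -e when the last vowel of the stem is an unrounded vowel (*huwizi*, *wege*, *va*).
*epjofa*: last vowel = /a/, an unrounded vowel → -e → *epjofae*.
*fuso* — last vowel /o/ (a rounded vowel) → -vo → *fusovo*.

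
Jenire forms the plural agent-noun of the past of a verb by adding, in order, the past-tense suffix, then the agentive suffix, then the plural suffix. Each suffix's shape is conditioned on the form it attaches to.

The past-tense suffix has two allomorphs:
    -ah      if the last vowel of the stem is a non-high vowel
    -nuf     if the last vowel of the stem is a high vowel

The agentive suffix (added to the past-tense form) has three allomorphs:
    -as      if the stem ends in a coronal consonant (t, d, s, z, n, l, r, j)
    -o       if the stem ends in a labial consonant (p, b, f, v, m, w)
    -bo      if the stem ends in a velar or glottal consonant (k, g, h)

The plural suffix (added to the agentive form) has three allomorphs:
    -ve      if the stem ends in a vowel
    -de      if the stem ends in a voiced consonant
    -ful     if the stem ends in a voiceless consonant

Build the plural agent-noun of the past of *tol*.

tolahbove

The last vowel of *tol* is /o/, which is a non-high vowel, so the past-tense suffix is -ah, giving *tolah*.
The past-tense form *tolah*: final consonant = /h/, velar/glottal → -bo → *tolahbo*.
The agentive form *tolahbo*: final sound = /o/, a vowel → -ve → *tolahbove*.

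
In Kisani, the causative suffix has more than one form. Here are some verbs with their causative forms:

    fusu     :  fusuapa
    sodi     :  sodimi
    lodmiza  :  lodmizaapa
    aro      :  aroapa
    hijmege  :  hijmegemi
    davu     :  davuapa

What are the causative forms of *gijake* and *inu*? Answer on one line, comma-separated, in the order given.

gijakemi, inuapa

The suffix is conditioned by the last vowel: -mi when the last vowel of the stem is a front vowel (*sodi*, *hijmege*); -apa when the last vowel of the stem is a back vowel (*fusu*, *lodmiza*, *aro*, *davu*).
*gijake*: last vowel = /e/, a front vowel → -mi → *gijakemi*.
The last vowel of *inu* is /u/, which is a back vowel, so the suffix is -apa, giving *inuapa*.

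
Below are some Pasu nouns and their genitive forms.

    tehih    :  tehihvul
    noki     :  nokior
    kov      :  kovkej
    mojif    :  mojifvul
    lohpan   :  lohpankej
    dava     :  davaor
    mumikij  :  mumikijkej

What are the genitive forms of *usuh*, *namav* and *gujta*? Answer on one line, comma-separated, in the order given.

Looking at the final sound of each stem: -vul when the stem ends in a voiceless consonant (*tehih*, *mojif*); -kej when the stem ends in a voiced consonant (*kov*, *lohpan*, *mumikij*); -or when the stem ends in a vowel (*noki*, *dava*).
The final sound of *usuh* is /h/, which is a voiceless consonant, so the suffix is -vul, giving *usuhvul*.
Since the final sound of *namav* is /v/ (a voiced consonant), it takes -kej, giving *namavkej*.
*gujta*: final sound = /a/, a vowel → -or → *gujtaor*.

usuhvul, namavkej, gujtaor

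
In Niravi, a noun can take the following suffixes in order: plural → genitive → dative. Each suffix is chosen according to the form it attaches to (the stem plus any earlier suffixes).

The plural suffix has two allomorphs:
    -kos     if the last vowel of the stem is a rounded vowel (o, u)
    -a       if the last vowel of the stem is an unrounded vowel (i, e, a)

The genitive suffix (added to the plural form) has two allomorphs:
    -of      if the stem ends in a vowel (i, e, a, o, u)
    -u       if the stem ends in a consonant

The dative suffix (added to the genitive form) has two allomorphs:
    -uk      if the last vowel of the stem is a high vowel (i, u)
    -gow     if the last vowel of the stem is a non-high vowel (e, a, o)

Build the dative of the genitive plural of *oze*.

ozeaofgow

*oze* — last vowel /e/ (an unrounded vowel) → -a → *ozea*.
The plural form *ozea*: final sound = /a/, a vowel → -of → *ozeaof*.
The last vowel of the genitive form *ozeaof* is /o/, which is a non-high vowel, so the dative suffix is -gow, giving *ozeaofgow*.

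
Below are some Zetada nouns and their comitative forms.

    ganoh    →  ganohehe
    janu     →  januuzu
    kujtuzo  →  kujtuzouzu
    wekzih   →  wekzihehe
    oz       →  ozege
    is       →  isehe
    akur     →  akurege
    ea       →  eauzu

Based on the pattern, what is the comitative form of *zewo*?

The alternation tracks the final sound of the stem — -ehe when the stem ends in a voiceless consonant (*ganoh*, *wekzih*, *is*); -ege when the stem ends in a voiced consonant (*oz*, *akur*); -uzu when the stem ends in a vowel (*janu*, *kujtuzo*, *ea*).
*zewo*: final sound = /o/, a vowel → -uzu → *zewouzu*.

zewouzu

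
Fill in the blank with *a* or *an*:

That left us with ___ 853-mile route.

The indefinite article is chosen by the initial *sound* of the following word, not its spelling.
The number *853* is spoken "eight hundred …", beginning with /eɪt/ — a vowel sound.
So the article is *an*: That left us with an 853-mile route.

an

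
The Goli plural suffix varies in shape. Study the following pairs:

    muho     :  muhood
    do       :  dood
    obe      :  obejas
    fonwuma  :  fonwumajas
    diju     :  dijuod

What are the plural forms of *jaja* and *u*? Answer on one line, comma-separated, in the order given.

jajajas, uod

Looking at the last vowel of each stem: -od when the last vowel of the stem is a rounded vowel (*muho*, *do*, *diju*); -jas when the last vowel of the stem is an unrounded vowel (*obe*, *fonwuma*).
The last vowel of *jaja* is /a/, which is an unrounded vowel, so the suffix is -jas, giving *jajajas*.
*u*: last vowel = /u/, a rounded vowel → -od → *uod*.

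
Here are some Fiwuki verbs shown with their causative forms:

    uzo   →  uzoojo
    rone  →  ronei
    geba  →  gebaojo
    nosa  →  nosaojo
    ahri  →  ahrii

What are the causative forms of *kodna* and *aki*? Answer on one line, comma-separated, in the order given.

The alternation tracks the last vowel of the stem — -i when the last vowel of the stem is a front vowel (*rone*, *ahri*); -ojo when the last vowel of the stem is a back vowel (*uzo*, *geba*, *nosa*).
*kodna*: last vowel = /a/, a back vowel → -ojo → *kodnaojo*.
*aki*: last vowel = /i/, a front vowel → -i → *akii*.

kodnaojo, akii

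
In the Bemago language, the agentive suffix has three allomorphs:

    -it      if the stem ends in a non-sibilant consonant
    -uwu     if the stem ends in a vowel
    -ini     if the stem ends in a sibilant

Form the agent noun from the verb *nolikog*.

Since the final sound of *nolikog* is /g/ (a non-sibilant consonant), it takes -it, giving *nolikogit*.

nolikogit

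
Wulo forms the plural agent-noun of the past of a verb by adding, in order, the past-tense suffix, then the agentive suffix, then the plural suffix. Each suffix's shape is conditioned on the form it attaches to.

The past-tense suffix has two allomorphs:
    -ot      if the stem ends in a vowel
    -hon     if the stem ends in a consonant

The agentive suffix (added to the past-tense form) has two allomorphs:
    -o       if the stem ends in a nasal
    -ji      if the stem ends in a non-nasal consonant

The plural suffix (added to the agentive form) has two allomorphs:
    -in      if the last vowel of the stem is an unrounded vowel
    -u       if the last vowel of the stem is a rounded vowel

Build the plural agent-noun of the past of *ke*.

*ke* — final sound /e/ (a vowel) → -ot → *keot*.
The past-tense form *keot* — final consonant /t/ (non-nasal) → -ji → *keotji*.
The agentive form *keotji*: last vowel = /i/, an unrounded vowel → -in → *keotjiin*.

keotjiin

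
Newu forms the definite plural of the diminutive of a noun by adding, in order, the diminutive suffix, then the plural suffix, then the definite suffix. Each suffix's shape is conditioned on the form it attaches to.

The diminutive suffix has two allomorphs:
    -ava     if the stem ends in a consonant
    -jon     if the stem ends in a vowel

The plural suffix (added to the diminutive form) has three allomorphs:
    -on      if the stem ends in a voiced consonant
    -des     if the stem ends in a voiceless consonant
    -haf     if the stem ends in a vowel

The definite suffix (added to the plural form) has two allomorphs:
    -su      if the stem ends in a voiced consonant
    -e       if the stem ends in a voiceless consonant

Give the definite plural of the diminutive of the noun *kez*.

kezavahafe

*kez*: final sound = /z/, a consonant → -ava → *kezava*.
The final sound of the diminutive form *kezava* is /a/, which is a vowel, so the plural suffix is -haf, giving *kezavahaf*.
The final consonant of the plural form *kezavahaf* is /f/, which is voiceless, so the definite suffix is -e, giving *kezavahafe*.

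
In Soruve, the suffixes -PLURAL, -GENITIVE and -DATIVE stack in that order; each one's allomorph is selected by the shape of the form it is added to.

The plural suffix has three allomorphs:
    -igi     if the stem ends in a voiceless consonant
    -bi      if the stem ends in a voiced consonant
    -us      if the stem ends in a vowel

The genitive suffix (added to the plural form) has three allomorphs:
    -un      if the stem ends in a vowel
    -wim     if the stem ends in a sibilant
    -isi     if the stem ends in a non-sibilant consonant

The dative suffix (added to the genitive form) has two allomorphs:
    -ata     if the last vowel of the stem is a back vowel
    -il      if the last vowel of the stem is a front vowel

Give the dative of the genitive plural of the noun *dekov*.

dekovbiunata

*dekov*: final sound = /v/, a voiced consonant → -bi → *dekovbi*.
The plural form *dekovbi* — final sound /i/ (a vowel) → -un → *dekovbiun*.
The last vowel of the genitive form *dekovbiun* is /u/, which is a back vowel, so the dative suffix is -ata, giving *dekovbiunata*.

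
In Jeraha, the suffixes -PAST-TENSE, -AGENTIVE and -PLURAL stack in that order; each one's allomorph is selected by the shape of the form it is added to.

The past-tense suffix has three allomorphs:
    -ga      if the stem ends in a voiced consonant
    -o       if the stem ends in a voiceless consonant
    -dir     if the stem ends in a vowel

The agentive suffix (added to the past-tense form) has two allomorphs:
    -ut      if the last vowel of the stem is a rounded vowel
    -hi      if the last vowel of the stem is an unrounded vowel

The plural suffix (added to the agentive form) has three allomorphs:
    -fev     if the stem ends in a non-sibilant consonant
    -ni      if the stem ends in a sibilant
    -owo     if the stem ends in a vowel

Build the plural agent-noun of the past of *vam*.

*vam*: final sound = /m/, a voiced consonant → -ga → *vamga*.
The past-tense form *vamga*: last vowel = /a/, an unrounded vowel → -hi → *vamgahi*.
The agentive form *vamgahi* — final sound /i/ (a vowel) → -owo → *vamgahiowo*.

vamgahiowo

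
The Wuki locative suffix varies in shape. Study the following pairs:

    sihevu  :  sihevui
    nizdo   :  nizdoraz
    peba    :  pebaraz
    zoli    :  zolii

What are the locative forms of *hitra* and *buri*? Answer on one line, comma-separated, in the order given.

The pattern is height harmony: -i when the last vowel of the stem is a high vowel (*sihevu*, *zoli*); -raz when the last vowel of the stem is a non-high vowel (*nizdo*, *peba*).
Since the last vowel of *hitra* is /a/ (a non-high vowel), it takes -raz, giving *hitraraz*.
The last vowel of *buri* is /i/, which is a high vowel, so the suffix is -i, giving *burii*.

hitraraz, burii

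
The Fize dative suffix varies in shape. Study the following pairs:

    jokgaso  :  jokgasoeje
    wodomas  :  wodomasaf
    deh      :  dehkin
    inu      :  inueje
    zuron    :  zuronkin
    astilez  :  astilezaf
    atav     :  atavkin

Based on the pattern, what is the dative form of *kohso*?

kohsoeje

The alternation tracks the final sound of the stem — -af when the stem ends in a sibilant (*wodomas*, *astilez*); -kin when the stem ends in a non-sibilant consonant (*deh*, *zuron*, *atav*); -eje when the stem ends in a vowel (*jokgaso*, *inu*).
The final sound of *kohso* is /o/, which is a vowel, so the suffix is -eje, giving *kohsoeje*.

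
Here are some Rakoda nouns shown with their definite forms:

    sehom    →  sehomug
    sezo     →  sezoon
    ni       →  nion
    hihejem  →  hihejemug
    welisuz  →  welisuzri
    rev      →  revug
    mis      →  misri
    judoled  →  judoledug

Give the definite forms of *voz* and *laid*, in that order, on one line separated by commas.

Looking at the final sound of each stem: -ri when the stem ends in a sibilant (*welisuz*, *mis*); -ug when the stem ends in a non-sibilant consonant (*sehom*, *hihejem*, *rev*, *judoled*); -on when the stem ends in a vowel (*sezo*, *ni*).
*voz* — final sound /z/ (a sibilant) → -ri → *vozri*.
*laid* — final sound /d/ (a non-sibilant consonant) → -ug → *laidug*.

vozri, laidug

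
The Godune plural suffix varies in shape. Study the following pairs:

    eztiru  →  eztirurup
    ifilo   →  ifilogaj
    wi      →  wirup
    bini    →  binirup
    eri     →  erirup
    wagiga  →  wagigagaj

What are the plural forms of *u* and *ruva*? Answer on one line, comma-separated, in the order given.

urup, ruvagaj

Looking at the last vowel of each stem: -rup when the last vowel of the stem is a high vowel (*eztiru*, *wi*, *bini*, *eri*); -gaj when the last vowel of the stem is a non-high vowel (*ifilo*, *wagiga*).
*u* — last vowel /u/ (a high vowel) → -rup → *urup*.
The last vowel of *ruva* is /a/, which is a non-high vowel, so the suffix is -gaj, giving *ruvagaj*.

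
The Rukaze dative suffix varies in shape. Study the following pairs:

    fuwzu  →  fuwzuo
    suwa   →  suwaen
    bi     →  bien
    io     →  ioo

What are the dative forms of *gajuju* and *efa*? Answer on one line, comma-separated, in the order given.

gajujuo, efaen

The alternation tracks the last vowel of the stem — -o when the last vowel of the stem is a rounded vowel (*fuwzu*, *io*); -en when the last vowel of the stem is an unrounded vowel (*suwa*, *bi*).
*gajuju* — last vowel /u/ (a rounded vowel) → -o → *gajujuo*.
Since the last vowel of *efa* is /a/ (an unrounded vowel), it takes -en, giving *efaen*.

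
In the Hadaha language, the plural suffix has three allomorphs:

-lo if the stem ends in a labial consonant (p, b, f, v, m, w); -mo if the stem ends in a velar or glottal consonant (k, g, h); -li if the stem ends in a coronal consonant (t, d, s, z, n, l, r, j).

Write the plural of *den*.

*den*: final consonant = /n/, coronal → -li → *denli*.

denli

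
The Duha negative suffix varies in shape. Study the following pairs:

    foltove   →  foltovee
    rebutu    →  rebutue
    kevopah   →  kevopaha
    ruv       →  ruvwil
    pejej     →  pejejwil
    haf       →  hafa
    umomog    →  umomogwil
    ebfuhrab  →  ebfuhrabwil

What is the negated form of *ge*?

The suffix is conditioned by the final sound: -a when the stem ends in a voiceless consonant (*kevopah*, *haf*); -wil when the stem ends in a voiced consonant (*ruv*, *pejej*, *umomog*, *ebfuhrab*); -e when the stem ends in a vowel (*foltove*, *rebutu*).
Since the final sound of *ge* is /e/ (a vowel), it takes -e, giving *gee*.

gee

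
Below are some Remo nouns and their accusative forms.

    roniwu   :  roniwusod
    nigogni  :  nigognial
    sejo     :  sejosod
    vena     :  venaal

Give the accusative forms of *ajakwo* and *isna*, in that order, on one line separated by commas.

ajakwosod, isnaal

The suffix is conditioned by the last vowel: -sod when the last vowel of the stem is a rounded vowel (*roniwu*, *sejo*); -al when the last vowel of the stem is an unrounded vowel (*nigogni*, *vena*).
*ajakwo* — last vowel /o/ (a rounded vowel) → -sod → *ajakwosod*.
*isna* — last vowel /a/ (an unrounded vowel) → -al → *isnaal*.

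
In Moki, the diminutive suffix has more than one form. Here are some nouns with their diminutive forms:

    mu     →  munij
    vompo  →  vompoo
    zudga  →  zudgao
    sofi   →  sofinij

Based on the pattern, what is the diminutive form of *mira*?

The pattern is height harmony: -nij when the last vowel of the stem is a high vowel (*mu*, *sofi*); -o when the last vowel of the stem is a non-high vowel (*vompo*, *zudga*).
The last vowel of *mira* is /a/, which is a non-high vowel, so the suffix is -o, giving *mirao*.

mirao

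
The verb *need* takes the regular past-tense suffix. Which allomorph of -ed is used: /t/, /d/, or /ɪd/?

/ɪd/

The stem *need* ends in /t/ or /d/.
The -ed suffix is realized as /ɪd/ after /t, d/; as /t/ after other voiceless consonants; and as /d/ after other voiced sounds.
So -ed on *need* is pronounced /ɪd/.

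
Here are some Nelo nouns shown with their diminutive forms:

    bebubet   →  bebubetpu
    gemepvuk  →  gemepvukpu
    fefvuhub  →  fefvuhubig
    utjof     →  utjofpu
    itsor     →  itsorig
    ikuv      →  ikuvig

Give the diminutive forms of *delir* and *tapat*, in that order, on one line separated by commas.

Looking at the final consonant of each stem: -pu when the stem ends in a voiceless consonant (*bebubet*, *gemepvuk*, *utjof*); -ig when the stem ends in a voiced consonant (*fefvuhub*, *itsor*, *ikuv*).
*delir* — final consonant /r/ (voiced) → -ig → *delirig*.
The final consonant of *tapat* is /t/, which is voiceless, so the suffix is -pu, giving *tapatpu*.

delirig, tapatpu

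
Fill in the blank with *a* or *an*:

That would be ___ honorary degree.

The indefinite article is chosen by the initial *sound* of the following word, not its spelling.
*honorary* begins with the sound /ɒ/ (silent h) — a vowel sound.
So the article is *an*: That would be an honorary degree.

an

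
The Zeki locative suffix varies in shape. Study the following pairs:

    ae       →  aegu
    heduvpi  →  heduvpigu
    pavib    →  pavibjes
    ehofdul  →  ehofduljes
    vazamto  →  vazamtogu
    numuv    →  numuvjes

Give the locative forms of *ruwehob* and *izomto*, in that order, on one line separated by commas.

The suffix is conditioned by the final sound: -jes when the stem ends in a consonant (*pavib*, *ehofdul*, *numuv*); -gu when the stem ends in a vowel (*ae*, *heduvpi*, *vazamto*).
*ruwehob*: final sound = /b/, a consonant → -jes → *ruwehobjes*.
Since the final sound of *izomto* is /o/ (a vowel), it takes -gu, giving *izomtogu*.

ruwehobjes, izomtogu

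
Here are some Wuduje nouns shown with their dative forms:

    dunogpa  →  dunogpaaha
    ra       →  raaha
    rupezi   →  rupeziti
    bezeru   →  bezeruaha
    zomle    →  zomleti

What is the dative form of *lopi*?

lopiti

The pattern is front/back vowel harmony: -ti when the last vowel of the stem is a front vowel (*rupezi*, *zomle*); -aha when the last vowel of the stem is a back vowel (*dunogpa*, *ra*, *bezeru*).
*lopi* — last vowel /i/ (a front vowel) → -ti → *lopiti*.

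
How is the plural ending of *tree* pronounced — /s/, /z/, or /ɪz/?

/z/

The stem *tree* ends in a voiced non-sibilant sound.
The plural suffix surfaces as /ɪz/ after sibilants, /s/ after other voiceless consonants, and /z/ after other voiced sounds.
So the plural -s on *tree* is pronounced /z/.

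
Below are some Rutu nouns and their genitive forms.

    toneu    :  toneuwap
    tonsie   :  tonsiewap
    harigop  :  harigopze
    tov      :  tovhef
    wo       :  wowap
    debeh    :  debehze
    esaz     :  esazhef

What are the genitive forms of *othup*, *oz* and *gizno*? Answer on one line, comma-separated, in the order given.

Looking at the final sound of each stem: -ze when the stem ends in a voiceless consonant (*harigop*, *debeh*); -hef when the stem ends in a voiced consonant (*tov*, *esaz*); -wap when the stem ends in a vowel (*toneu*, *tonsie*, *wo*).
*othup*: final sound = /p/, a voiceless consonant → -ze → *othupze*.
*oz* — final sound /z/ (a voiced consonant) → -hef → *ozhef*.
*gizno*: final sound = /o/, a vowel → -wap → *giznowap*.

othupze, ozhef, giznowap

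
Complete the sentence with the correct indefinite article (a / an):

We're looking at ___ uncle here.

an

The indefinite article is chosen by the initial *sound* of the following word, not its spelling.
*uncle* begins with the sound /ʌ/ (u pronounced /ʌ/) — a vowel sound.
So the article is *an*: We're looking at an uncle here.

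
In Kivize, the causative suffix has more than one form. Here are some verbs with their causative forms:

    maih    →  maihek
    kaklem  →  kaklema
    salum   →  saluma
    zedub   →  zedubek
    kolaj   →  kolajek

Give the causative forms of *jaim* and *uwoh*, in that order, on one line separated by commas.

jaima, uwohek

The suffix is conditioned by the final consonant: -a when the stem ends in a nasal (*kaklem*, *salum*); -ek when the stem ends in a non-nasal consonant (*maih*, *zedub*, *kolaj*).
The final consonant of *jaim* is /m/, which is a nasal, so the suffix is -a, giving *jaima*.
Since the final consonant of *uwoh* is /h/ (non-nasal), it takes -ek, giving *uwohek*.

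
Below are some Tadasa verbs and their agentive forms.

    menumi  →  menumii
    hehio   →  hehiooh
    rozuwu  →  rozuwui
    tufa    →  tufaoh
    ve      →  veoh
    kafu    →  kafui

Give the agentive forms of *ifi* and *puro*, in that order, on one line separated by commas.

ifii, purooh

Looking at the last vowel of each stem: -i when the last vowel of the stem is a high vowel (*menumi*, *rozuwu*, *kafu*); -oh when the last vowel of the stem is a non-high vowel (*hehio*, *tufa*, *ve*).
*ifi*: last vowel = /i/, a high vowel → -i → *ifii*.
*puro*: last vowel = /o/, a non-high vowel → -oh → *purooh*.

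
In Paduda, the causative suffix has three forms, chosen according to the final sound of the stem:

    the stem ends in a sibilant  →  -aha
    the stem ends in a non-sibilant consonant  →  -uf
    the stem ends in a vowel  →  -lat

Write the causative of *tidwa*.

tidwalat

*tidwa*: final sound = /a/, a vowel → -lat → *tidwalat*.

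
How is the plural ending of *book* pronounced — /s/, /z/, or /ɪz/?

/s/

The stem *book* ends in a voiceless non-sibilant consonant.
The plural suffix surfaces as /ɪz/ after sibilants, /s/ after other voiceless consonants, and /z/ after other voiced sounds.
So the plural -s on *book* is pronounced /s/.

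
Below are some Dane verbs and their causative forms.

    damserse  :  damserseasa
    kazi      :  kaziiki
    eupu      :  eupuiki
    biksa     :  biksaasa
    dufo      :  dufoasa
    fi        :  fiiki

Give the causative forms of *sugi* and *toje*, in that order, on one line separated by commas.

sugiiki, tojeasa

Looking at the last vowel of each stem: -iki when the last vowel of the stem is a high vowel (*kazi*, *eupu*, *fi*); -asa when the last vowel of the stem is a non-high vowel (*damserse*, *biksa*, *dufo*).
*sugi*: last vowel = /i/, a high vowel → -iki → *sugiiki*.
The last vowel of *toje* is /e/, which is a non-high vowel, so the suffix is -asa, giving *tojeasa*.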